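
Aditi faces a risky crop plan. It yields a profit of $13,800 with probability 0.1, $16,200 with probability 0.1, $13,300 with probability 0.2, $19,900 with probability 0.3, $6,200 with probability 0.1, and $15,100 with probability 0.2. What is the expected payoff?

EV = 0.1 × 13800 + 0.1 × 16200 + 0.2 × 13300 + 0.3 × 19900 + 0.1 × 6200 + 0.2 × 15100 = 1380 + 1620 + 2660 + 5970 + 620 + 3020 = 15270

$15,270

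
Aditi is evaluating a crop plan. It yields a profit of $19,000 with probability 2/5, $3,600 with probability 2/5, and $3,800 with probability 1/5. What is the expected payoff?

EV = 2/5 × 19000 + 2/5 × 3600 + 1/5 × 3800 = 7600 + 1440 + 760 = 9800

$9,800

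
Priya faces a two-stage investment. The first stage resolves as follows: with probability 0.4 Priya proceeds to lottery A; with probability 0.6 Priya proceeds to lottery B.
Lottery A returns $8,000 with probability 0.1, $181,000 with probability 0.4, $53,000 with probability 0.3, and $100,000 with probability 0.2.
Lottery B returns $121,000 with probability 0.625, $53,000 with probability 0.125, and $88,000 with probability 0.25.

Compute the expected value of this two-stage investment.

$106,190

EV(A) = 0.1 × 8000 + 0.4 × 181000 + 0.3 × 53000 + 0.2 × 100000 = 800 + 72400 + 15900 + 20000 = 109100
EV(B) = 0.625 × 121000 + 0.125 × 53000 + 0.25 × 88000 = 75625 + 6625 + 22000 = 104250
Overall = 0.4 × 109100 + 0.6 × 104250 = 43640 + 62550 = 106190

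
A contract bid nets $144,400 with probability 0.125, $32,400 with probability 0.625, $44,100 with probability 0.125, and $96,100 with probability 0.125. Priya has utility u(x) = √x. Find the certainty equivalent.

E[u] = 0.125·√144400 + 0.625·√32400 + 0.125·√44100 + 0.125·√96100 = 0.125·380 + 0.625·180 + 0.125·210 + 0.125·310 = 225
CE = (225)² = 50625

$50,625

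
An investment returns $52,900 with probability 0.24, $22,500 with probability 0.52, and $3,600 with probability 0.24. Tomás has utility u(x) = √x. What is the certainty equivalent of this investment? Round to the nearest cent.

$21,785.76

E[u] = 0.24·√52900 + 0.52·√22500 + 0.24·√3600 = 0.24·230 + 0.52·150 + 0.24·60 = 147.6
CE = (147.6)² = 21785.76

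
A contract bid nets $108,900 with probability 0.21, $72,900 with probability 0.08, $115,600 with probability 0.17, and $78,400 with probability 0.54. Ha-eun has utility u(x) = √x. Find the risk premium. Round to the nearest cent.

$748.99

E[u] = 0.21·√108900 + 0.08·√72900 + 0.17·√115600 + 0.54·√78400 = 0.21·330 + 0.08·270 + 0.17·340 + 0.54·280 = 299.9
CE = (299.9)² = 89940.01
Risk premium = EV − CE = 90689 − 89940.01 = 748.99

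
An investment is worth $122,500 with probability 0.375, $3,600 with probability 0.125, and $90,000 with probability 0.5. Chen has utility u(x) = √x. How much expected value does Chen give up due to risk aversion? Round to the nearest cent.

$8,010.94

E[u] = 0.375·√122500 + 0.125·√3600 + 0.5·√90000 = 0.375·350 + 0.125·60 + 0.5·300 = 288.75
CE = (288.75)² = 83376.5625
Risk premium = EV − CE = 91387.5 − 83376.5625 = 8010.9375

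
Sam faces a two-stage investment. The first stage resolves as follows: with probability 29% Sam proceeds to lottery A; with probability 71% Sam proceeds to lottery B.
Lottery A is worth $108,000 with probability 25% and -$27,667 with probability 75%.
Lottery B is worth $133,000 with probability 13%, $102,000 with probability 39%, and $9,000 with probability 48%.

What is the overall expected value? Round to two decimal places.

EV(A) = 0.25 × 108000 + 0.75 × (-27667) = 27000 − 20750.25 = 6249.75
EV(B) = 0.13 × 133000 + 0.39 × 102000 + 0.48 × 9000 = 17290 + 39780 + 4320 = 61390
Overall = 0.29 × 6249.75 + 0.71 × 61390 = 1812.4275 + 43586.9 = 45399.3275

$45,399.33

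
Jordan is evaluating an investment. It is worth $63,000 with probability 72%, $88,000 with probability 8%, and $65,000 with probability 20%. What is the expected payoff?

$65,400

EV = 0.72 × 63000 + 0.08 × 88000 + 0.2 × 65000 = 45360 + 7040 + 13000 = 65400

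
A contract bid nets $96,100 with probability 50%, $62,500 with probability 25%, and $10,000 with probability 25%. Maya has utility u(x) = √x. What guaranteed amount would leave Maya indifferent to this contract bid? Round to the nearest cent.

E[u] = 0.5·√96100 + 0.25·√62500 + 0.25·√10000 = 0.5·310 + 0.25·250 + 0.25·100 = 242.5
CE = (242.5)² = 58806.25

$58,806.25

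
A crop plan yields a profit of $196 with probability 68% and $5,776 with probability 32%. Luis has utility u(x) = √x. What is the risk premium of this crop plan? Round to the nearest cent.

E[u] = 0.68·√196 + 0.32·√5776 = 0.68·14 + 0.32·76 = 33.84
CE = (33.84)² = 1145.1456
Risk premium = EV − CE = 1981.6 − 1145.1456 = 836.4544

$836.45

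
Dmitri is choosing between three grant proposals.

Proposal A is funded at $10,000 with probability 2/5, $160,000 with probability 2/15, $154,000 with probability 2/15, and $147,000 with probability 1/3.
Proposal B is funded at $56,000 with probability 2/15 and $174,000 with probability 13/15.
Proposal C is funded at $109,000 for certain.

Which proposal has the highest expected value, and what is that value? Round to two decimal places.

Proposal B ($158,266.67)

Proposal A = 2/5 × 10000 + 2/15 × 160000 + 2/15 × 154000 + 1/3 × 147000 = 4000 + 21333.3333 + 20533.3333 + 49000 = 94866.6667
Proposal B = 2/15 × 56000 + 13/15 × 174000 = 7466.6667 + 150800 = 158266.6667
Proposal C: 109000 (certain)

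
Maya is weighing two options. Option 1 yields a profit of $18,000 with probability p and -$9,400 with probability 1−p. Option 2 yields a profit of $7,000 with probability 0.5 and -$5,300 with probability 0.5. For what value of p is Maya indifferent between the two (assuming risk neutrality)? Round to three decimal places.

p = 0.374

EV(Option 2) = 0.5 × 7000 + 0.5 × (-5300) = 3500 − 2650 = 850
p·18000 + (1−p)·(-9400) = 850
27400p − 9400 = 850
p = (850 + 9400) / 27400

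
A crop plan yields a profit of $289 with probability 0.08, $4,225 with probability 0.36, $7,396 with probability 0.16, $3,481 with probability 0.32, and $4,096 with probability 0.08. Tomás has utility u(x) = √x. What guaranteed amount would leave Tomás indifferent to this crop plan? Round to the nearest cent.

E[u] = 0.08·√289 + 0.36·√4225 + 0.16·√7396 + 0.32·√3481 + 0.08·√4096 = 0.08·17 + 0.36·65 + 0.16·86 + 0.32·59 + 0.08·64 = 62.52
CE = (62.52)² = 3908.7504

$3,908.75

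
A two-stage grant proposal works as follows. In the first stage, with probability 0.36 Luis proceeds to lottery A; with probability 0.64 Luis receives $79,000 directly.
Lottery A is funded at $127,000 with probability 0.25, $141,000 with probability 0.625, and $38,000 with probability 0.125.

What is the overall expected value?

$95,425

EV(A) = 0.25 × 127000 + 0.625 × 141000 + 0.125 × 38000 = 31750 + 88125 + 4750 = 124625
Branch B: 79000 (certain)
Overall = 0.36 × 124625 + 0.64 × 79000 = 44865 + 50560 = 95425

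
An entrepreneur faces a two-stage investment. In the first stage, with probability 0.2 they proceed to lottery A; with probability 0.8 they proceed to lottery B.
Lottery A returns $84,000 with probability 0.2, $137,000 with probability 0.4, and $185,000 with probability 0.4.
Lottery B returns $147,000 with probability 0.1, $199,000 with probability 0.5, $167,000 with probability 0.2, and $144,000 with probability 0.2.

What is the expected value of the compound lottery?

$170,240

EV(A) = 0.2 × 84000 + 0.4 × 137000 + 0.4 × 185000 = 16800 + 54800 + 74000 = 145600
EV(B) = 0.1 × 147000 + 0.5 × 199000 + 0.2 × 167000 + 0.2 × 144000 = 14700 + 99500 + 33400 + 28800 = 176400
Overall = 0.2 × 145600 + 0.8 × 176400 = 29120 + 141120 = 170240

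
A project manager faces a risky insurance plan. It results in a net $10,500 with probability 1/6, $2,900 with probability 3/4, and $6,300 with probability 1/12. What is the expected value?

$4,450

EV = 1/6 × 10500 + 3/4 × 2900 + 1/12 × 6300 = 1750 + 2175 + 525 = 4450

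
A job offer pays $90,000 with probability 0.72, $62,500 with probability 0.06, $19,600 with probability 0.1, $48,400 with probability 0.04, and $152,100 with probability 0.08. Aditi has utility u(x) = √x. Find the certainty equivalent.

$81,225

E[u] = 0.72·√90000 + 0.06·√62500 + 0.1·√19600 + 0.04·√48400 + 0.08·√152100 = 0.72·300 + 0.06·250 + 0.1·140 + 0.04·220 + 0.08·390 = 285
CE = (285)² = 81225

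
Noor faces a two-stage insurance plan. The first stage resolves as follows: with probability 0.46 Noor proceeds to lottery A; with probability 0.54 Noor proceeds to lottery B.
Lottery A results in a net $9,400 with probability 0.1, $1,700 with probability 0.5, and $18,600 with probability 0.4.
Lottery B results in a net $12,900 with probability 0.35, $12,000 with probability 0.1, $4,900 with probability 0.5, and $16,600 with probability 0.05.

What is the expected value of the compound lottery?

EV(A) = 0.1 × 9400 + 0.5 × 1700 + 0.4 × 18600 = 940 + 850 + 7440 = 9230
EV(B) = 0.35 × 12900 + 0.1 × 12000 + 0.5 × 4900 + 0.05 × 16600 = 4515 + 1200 + 2450 + 830 = 8995
Overall = 0.46 × 9230 + 0.54 × 8995 = 4245.8 + 4857.3 = 9103.1

$9,103.10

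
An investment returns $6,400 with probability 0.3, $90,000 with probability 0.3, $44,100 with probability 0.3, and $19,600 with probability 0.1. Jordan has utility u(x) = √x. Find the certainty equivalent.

$36,481

E[u] = 0.3·√6400 + 0.3·√90000 + 0.3·√44100 + 0.1·√19600 = 0.3·80 + 0.3·300 + 0.3·210 + 0.1·140 = 191
CE = (191)² = 36481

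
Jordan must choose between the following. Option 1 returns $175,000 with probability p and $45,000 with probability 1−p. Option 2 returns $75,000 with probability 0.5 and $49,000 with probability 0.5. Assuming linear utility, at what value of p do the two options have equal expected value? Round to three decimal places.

EV(Option 2) = 0.5 × 75000 + 0.5 × 49000 = 37500 + 24500 = 62000
p·175000 + (1−p)·45000 = 62000
130000p + 45000 = 62000
p = (62000 − 45000) / 130000

p = 0.131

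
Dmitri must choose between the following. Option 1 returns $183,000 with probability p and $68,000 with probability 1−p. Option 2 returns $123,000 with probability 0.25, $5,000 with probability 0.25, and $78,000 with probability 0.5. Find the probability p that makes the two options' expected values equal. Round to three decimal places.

p = 0.026

EV(Option 2) = 0.25 × 123000 + 0.25 × 5000 + 0.5 × 78000 = 30750 + 1250 + 39000 = 71000
p·183000 + (1−p)·68000 = 71000
115000p + 68000 = 71000
p = (71000 − 68000) / 115000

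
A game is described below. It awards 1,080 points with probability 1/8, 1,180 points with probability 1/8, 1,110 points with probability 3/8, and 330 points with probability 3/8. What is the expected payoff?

822.5 points

EV = 1/8 × 1080 + 1/8 × 1180 + 3/8 × 1110 + 3/8 × 330 = 135 + 147.5 + 416.25 + 123.75 = 822.5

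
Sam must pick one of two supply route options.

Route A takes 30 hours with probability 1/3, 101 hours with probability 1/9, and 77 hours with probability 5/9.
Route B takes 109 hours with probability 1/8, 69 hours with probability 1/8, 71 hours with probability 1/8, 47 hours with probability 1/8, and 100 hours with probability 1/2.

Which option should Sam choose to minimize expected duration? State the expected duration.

Route A (64 hours)

Route A = 1/3 × 30 + 1/9 × 101 + 5/9 × 77 = 10 + 11.2222 + 42.7778 = 64
Route B = 1/8 × 109 + 1/8 × 69 + 1/8 × 71 + 1/8 × 47 + 1/2 × 100 = 13.625 + 8.625 + 8.875 + 5.875 + 50 = 87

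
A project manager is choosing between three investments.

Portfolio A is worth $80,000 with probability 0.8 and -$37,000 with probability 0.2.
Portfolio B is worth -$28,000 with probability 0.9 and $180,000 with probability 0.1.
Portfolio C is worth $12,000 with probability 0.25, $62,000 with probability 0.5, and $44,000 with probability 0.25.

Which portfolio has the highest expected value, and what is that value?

Portfolio A = 0.8 × 80000 + 0.2 × (-37000) = 64000 − 7400 = 56600
Portfolio B = 0.9 × (-28000) + 0.1 × 180000 = -25200 + 18000 = -7200
Portfolio C = 0.25 × 12000 + 0.5 × 62000 + 0.25 × 44000 = 3000 + 31000 + 11000 = 45000

Portfolio A ($56,600)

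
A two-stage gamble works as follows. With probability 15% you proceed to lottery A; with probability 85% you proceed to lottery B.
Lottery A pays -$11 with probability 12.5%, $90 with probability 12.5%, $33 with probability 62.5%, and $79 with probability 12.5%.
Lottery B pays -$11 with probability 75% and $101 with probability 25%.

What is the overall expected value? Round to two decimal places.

$20.51

EV(A) = 0.125 × (-11) + 0.125 × 90 + 0.625 × 33 + 0.125 × 79 = -1.375 + 11.25 + 20.625 + 9.875 = 40.375
EV(B) = 0.75 × (-11) + 0.25 × 101 = -8.25 + 25.25 = 17
Overall = 0.15 × 40.375 + 0.85 × 17 = 6.05625 + 14.45 = 20.50625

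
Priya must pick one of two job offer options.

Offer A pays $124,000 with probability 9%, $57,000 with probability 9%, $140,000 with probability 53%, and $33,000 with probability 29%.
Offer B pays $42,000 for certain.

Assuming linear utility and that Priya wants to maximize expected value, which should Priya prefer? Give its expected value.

Offer A ($100,060)

Offer A = 0.09 × 124000 + 0.09 × 57000 + 0.53 × 140000 + 0.29 × 33000 = 11160 + 5130 + 74200 + 9570 = 100060
Offer B: 42000 (certain)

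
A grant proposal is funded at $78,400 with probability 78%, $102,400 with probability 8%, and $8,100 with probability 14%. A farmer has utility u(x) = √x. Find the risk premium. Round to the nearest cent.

$4,634.44

E[u] = 0.78·√78400 + 0.08·√102400 + 0.14·√8100 = 0.78·280 + 0.08·320 + 0.14·90 = 256.6
CE = (256.6)² = 65843.56
Risk premium = EV − CE = 70478 − 65843.56 = 4634.44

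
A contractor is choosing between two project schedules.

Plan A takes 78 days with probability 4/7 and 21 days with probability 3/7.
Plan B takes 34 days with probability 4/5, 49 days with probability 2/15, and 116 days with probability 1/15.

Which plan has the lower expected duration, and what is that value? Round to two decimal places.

Plan A = 4/7 × 78 + 3/7 × 21 = 44.5714 + 9 = 53.5714
Plan B = 4/5 × 34 + 2/15 × 49 + 1/15 × 116 = 27.2 + 6.5333 + 7.7333 = 41.4667

Plan B (41.47 days)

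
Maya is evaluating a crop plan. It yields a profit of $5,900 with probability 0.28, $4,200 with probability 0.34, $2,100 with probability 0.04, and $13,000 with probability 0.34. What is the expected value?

EV = 0.28 × 5900 + 0.34 × 4200 + 0.04 × 2100 + 0.34 × 13000 = 1652 + 1428 + 84 + 4420 = 7584

$7,584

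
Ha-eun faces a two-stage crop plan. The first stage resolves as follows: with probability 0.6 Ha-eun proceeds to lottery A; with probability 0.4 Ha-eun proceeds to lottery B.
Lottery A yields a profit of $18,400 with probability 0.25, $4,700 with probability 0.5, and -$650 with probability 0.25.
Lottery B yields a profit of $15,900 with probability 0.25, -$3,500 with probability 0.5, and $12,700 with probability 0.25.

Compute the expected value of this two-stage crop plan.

$6,232.50

EV(A) = 0.25 × 18400 + 0.5 × 4700 + 0.25 × (-650) = 4600 + 2350 − 162.5 = 6787.5
EV(B) = 0.25 × 15900 + 0.5 × (-3500) + 0.25 × 12700 = 3975 − 1750 + 3175 = 5400
Overall = 0.6 × 6787.5 + 0.4 × 5400 = 4072.5 + 2160 = 6232.5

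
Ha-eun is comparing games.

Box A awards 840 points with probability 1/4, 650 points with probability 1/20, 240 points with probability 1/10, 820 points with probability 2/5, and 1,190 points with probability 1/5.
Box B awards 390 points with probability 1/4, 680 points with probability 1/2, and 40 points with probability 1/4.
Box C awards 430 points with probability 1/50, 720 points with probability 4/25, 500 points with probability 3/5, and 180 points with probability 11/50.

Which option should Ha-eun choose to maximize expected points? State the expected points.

Box A = 1/4 × 840 + 1/20 × 650 + 1/10 × 240 + 2/5 × 820 + 1/5 × 1190 = 210 + 32.5 + 24 + 328 + 238 = 832.5
Box B = 1/4 × 390 + 1/2 × 680 + 1/4 × 40 = 97.5 + 340 + 10 = 447.5
Box C = 1/50 × 430 + 4/25 × 720 + 3/5 × 500 + 11/50 × 180 = 8.6 + 115.2 + 300 + 39.6 = 463.4

Box A (832.5 points)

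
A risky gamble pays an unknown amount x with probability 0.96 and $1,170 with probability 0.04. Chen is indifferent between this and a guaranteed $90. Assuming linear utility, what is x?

0.96·x + 0.04·1170 = 90
0.96·x = 90 − 46.8 = 43.2
x = 43.2 / 0.96 = 45

x = $45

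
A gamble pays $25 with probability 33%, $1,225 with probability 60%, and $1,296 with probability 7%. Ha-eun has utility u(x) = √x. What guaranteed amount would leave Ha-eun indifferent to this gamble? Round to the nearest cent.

$633.53

E[u] = 0.33·√25 + 0.6·√1225 + 0.07·√1296 = 0.33·5 + 0.6·35 + 0.07·36 = 25.17
CE = (25.17)² = 633.5289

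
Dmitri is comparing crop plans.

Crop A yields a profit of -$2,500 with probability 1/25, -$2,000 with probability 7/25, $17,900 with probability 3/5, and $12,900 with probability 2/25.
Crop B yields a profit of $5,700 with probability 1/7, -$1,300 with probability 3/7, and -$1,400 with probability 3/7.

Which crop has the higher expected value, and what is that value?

Crop A ($11,112)

Crop A = 1/25 × (-2500) + 7/25 × (-2000) + 3/5 × 17900 + 2/25 × 12900 = -100 − 560 + 10740 + 1032 = 11112
Crop B = 1/7 × 5700 + 3/7 × (-1300) + 3/7 × (-1400) = 814.2857 − 557.1429 − 600 = -342.8571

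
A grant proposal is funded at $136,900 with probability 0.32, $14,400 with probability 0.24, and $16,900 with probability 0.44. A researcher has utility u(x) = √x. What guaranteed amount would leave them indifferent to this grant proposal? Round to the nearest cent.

E[u] = 0.32·√136900 + 0.24·√14400 + 0.44·√16900 = 0.32·370 + 0.24·120 + 0.44·130 = 204.4
CE = (204.4)² = 41779.36

$41,779.36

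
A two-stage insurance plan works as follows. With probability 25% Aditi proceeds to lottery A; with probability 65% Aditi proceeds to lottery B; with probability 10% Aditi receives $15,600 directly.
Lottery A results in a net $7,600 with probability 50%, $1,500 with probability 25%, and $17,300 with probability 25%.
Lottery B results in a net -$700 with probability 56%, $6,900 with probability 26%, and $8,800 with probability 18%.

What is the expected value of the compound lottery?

EV(A) = 0.5 × 7600 + 0.25 × 1500 + 0.25 × 17300 = 3800 + 375 + 4325 = 8500
EV(B) = 0.56 × (-700) + 0.26 × 6900 + 0.18 × 8800 = -392 + 1794 + 1584 = 2986
Branch C: 15600 (certain)
Overall = 0.25 × 8500 + 0.65 × 2986 + 0.1 × 15600 = 2125 + 1940.9 + 1560 = 5625.9

$5,625.90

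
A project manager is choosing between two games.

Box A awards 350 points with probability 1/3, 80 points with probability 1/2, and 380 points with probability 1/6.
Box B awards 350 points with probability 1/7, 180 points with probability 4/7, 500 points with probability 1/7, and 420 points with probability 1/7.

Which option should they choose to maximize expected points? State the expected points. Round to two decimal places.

Box B (284.29 points)

Box A = 1/3 × 350 + 1/2 × 80 + 1/6 × 380 = 116.6667 + 40 + 63.3333 = 220
Box B = 1/7 × 350 + 4/7 × 180 + 1/7 × 500 + 1/7 × 420 = 50 + 102.8571 + 71.4286 + 60 = 284.2857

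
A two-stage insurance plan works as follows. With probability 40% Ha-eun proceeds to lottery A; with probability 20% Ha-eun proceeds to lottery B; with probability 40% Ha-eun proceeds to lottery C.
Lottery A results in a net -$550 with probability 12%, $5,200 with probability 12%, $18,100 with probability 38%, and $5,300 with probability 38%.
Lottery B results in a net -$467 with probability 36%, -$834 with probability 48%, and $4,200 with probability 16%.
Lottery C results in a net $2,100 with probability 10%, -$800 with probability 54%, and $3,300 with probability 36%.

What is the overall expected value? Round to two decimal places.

EV(A) = 0.12 × (-550) + 0.12 × 5200 + 0.38 × 18100 + 0.38 × 5300 = -66 + 624 + 6878 + 2014 = 9450
EV(B) = 0.36 × (-467) + 0.48 × (-834) + 0.16 × 4200 = -168.12 − 400.32 + 672 = 103.56
EV(C) = 0.1 × 2100 + 0.54 × (-800) + 0.36 × 3300 = 210 − 432 + 1188 = 966
Overall = 0.4 × 9450 + 0.2 × 103.56 + 0.4 × 966 = 3780 + 20.712 + 386.4 = 4187.112

$4,187.11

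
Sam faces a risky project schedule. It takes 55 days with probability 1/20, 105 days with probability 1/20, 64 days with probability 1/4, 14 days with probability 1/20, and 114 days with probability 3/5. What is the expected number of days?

EV = 1/20 × 55 + 1/20 × 105 + 1/4 × 64 + 1/20 × 14 + 3/5 × 114 = 2.75 + 5.25 + 16 + 0.7 + 68.4 = 93.1

93.1 days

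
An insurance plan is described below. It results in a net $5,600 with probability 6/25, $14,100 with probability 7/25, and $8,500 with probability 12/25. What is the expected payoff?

EV = 6/25 × 5600 + 7/25 × 14100 + 12/25 × 8500 = 1344 + 3948 + 4080 = 9372

$9,372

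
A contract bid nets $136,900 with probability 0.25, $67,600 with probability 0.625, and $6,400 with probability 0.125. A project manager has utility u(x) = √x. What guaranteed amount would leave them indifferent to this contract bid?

E[u] = 0.25·√136900 + 0.625·√67600 + 0.125·√6400 = 0.25·370 + 0.625·260 + 0.125·80 = 265
CE = (265)² = 70225

$70,225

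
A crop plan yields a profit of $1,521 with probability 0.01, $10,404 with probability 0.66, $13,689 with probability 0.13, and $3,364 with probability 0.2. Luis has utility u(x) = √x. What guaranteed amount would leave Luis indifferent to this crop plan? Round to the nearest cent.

$8,934.03

E[u] = 0.01·√1521 + 0.66·√10404 + 0.13·√13689 + 0.2·√3364 = 0.01·39 + 0.66·102 + 0.13·117 + 0.2·58 = 94.52
CE = (94.52)² = 8934.0304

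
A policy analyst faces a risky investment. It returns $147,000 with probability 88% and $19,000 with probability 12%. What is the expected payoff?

$131,640

EV = 0.88 × 147000 + 0.12 × 19000 = 129360 + 2280 = 131640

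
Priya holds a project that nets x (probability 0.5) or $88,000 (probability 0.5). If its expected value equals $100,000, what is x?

x = $112,000

0.5·x + 0.5·88000 = 100000
0.5·x = 100000 − 44000 = 56000
x = 56000 / 0.5 = 112000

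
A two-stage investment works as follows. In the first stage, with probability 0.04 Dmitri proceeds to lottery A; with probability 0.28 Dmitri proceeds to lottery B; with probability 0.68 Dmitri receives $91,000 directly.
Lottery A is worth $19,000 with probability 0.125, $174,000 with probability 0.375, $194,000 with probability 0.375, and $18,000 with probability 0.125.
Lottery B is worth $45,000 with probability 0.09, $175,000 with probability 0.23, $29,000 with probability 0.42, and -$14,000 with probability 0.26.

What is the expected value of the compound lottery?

EV(A) = 0.125 × 19000 + 0.375 × 174000 + 0.375 × 194000 + 0.125 × 18000 = 2375 + 65250 + 72750 + 2250 = 142625
EV(B) = 0.09 × 45000 + 0.23 × 175000 + 0.42 × 29000 + 0.26 × (-14000) = 4050 + 40250 + 12180 − 3640 = 52840
Branch C: 91000 (certain)
Overall = 0.04 × 142625 + 0.28 × 52840 + 0.68 × 91000 = 5705 + 14795.2 + 61880 = 82380.2

$82,380.20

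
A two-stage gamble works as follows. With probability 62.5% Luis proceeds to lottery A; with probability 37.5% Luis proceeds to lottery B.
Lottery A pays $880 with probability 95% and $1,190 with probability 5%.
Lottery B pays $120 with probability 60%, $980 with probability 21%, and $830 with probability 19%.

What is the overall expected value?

$723

EV(A) = 0.95 × 880 + 0.05 × 1190 = 836 + 59.5 = 895.5
EV(B) = 0.6 × 120 + 0.21 × 980 + 0.19 × 830 = 72 + 205.8 + 157.7 = 435.5
Overall = 0.625 × 895.5 + 0.375 × 435.5 = 559.6875 + 163.3125 = 723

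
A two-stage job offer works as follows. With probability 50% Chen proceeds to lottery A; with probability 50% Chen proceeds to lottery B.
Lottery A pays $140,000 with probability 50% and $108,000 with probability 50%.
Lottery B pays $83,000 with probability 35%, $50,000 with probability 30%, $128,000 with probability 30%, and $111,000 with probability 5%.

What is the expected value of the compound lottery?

EV(A) = 0.5 × 140000 + 0.5 × 108000 = 70000 + 54000 = 124000
EV(B) = 0.35 × 83000 + 0.3 × 50000 + 0.3 × 128000 + 0.05 × 111000 = 29050 + 15000 + 38400 + 5550 = 88000
Overall = 0.5 × 124000 + 0.5 × 88000 = 62000 + 44000 = 106000

$106,000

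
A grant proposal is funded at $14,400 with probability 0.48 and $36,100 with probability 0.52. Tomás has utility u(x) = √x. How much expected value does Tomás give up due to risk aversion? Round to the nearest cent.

E[u] = 0.48·√14400 + 0.52·√36100 = 0.48·120 + 0.52·190 = 156.4
CE = (156.4)² = 24460.96
Risk premium = EV − CE = 25684 − 24460.96 = 1223.04

$1,223.04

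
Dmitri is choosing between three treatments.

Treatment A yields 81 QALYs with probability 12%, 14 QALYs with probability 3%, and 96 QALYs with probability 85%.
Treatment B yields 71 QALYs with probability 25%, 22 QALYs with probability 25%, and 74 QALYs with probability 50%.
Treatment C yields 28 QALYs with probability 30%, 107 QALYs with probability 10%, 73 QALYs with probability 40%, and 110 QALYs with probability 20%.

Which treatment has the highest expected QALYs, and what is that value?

Treatment A = 0.12 × 81 + 0.03 × 14 + 0.85 × 96 = 9.72 + 0.42 + 81.6 = 91.74
Treatment B = 0.25 × 71 + 0.25 × 22 + 0.5 × 74 = 17.75 + 5.5 + 37 = 60.25
Treatment C = 0.3 × 28 + 0.1 × 107 + 0.4 × 73 + 0.2 × 110 = 8.4 + 10.7 + 29.2 + 22 = 70.3

Treatment A (91.74 QALYs)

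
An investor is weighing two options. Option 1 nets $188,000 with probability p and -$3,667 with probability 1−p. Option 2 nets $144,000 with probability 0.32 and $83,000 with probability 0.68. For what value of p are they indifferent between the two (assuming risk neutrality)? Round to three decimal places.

p = 0.554

EV(Option 2) = 0.32 × 144000 + 0.68 × 83000 = 46080 + 56440 = 102520
p·188000 + (1−p)·(-3667) = 102520
191667p − 3667 = 102520
p = (102520 + 3667) / 191667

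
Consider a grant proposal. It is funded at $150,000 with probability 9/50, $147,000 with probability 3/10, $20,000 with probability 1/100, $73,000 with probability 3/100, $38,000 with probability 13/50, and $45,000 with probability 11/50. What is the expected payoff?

EV = 9/50 × 150000 + 3/10 × 147000 + 1/100 × 20000 + 3/100 × 73000 + 13/50 × 38000 + 11/50 × 45000 = 27000 + 44100 + 200 + 2190 + 9880 + 9900 = 93270

$93,270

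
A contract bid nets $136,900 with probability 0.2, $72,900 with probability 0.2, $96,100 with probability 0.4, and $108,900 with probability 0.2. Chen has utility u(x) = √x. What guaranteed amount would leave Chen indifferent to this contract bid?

E[u] = 0.2·√136900 + 0.2·√72900 + 0.4·√96100 + 0.2·√108900 = 0.2·370 + 0.2·270 + 0.4·310 + 0.2·330 = 318
CE = (318)² = 101124

$101,124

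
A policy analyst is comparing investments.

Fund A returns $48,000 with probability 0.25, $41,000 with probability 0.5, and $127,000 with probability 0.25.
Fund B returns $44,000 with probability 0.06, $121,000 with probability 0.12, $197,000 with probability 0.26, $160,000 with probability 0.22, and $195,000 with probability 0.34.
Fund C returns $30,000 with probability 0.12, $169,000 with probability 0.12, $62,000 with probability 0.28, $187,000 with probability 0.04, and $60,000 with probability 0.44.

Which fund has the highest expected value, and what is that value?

Fund A = 0.25 × 48000 + 0.5 × 41000 + 0.25 × 127000 = 12000 + 20500 + 31750 = 64250
Fund B = 0.06 × 44000 + 0.12 × 121000 + 0.26 × 197000 + 0.22 × 160000 + 0.34 × 195000 = 2640 + 14520 + 51220 + 35200 + 66300 = 169880
Fund C = 0.12 × 30000 + 0.12 × 169000 + 0.28 × 62000 + 0.04 × 187000 + 0.44 × 60000 = 3600 + 20280 + 17360 + 7480 + 26400 = 75120

Fund B ($169,880)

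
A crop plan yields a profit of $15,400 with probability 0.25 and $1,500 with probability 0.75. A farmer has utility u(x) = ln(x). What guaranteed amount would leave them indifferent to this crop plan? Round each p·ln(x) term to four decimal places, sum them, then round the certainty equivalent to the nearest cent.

E[u] = 0.25·ln(15400) + 0.75·ln(1500) = 2.4105 + 5.4849 = 7.8954
CE = e^7.8954 ≈ 2684.90

$2,684.90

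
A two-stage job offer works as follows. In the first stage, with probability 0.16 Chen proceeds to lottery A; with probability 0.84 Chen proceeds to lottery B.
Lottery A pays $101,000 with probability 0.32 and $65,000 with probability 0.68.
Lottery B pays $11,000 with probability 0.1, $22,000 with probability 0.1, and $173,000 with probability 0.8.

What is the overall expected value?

$131,271.20

EV(A) = 0.32 × 101000 + 0.68 × 65000 = 32320 + 44200 = 76520
EV(B) = 0.1 × 11000 + 0.1 × 22000 + 0.8 × 173000 = 1100 + 2200 + 138400 = 141700
Overall = 0.16 × 76520 + 0.84 × 141700 = 12243.2 + 119028 = 131271.2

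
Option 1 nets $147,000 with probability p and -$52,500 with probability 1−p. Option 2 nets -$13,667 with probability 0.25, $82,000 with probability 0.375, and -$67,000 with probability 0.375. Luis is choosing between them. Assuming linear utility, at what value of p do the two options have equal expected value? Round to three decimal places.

EV(Option 2) = 0.25 × (-13667) + 0.375 × 82000 + 0.375 × (-67000) = -3416.75 + 30750 − 25125 = 2208.25
p·147000 + (1−p)·(-52500) = 2208.25
199500p − 52500 = 2208.25
p = (2208.25 + 52500) / 199500

p = 0.274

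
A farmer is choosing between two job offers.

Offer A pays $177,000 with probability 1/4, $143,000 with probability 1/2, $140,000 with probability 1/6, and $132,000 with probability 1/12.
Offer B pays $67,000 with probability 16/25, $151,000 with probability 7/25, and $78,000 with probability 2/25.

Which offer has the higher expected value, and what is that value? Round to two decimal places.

Offer A ($150,083.33)

Offer A = 1/4 × 177000 + 1/2 × 143000 + 1/6 × 140000 + 1/12 × 132000 = 44250 + 71500 + 23333.3333 + 11000 = 150083.3333
Offer B = 16/25 × 67000 + 7/25 × 151000 + 2/25 × 78000 = 42880 + 42280 + 6240 = 91400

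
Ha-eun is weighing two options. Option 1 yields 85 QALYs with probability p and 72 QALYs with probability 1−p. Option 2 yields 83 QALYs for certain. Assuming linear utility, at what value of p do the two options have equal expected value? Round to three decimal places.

p·85 + (1−p)·72 = 83
13p + 72 = 83
p = (83 − 72) / 13

p = 0.846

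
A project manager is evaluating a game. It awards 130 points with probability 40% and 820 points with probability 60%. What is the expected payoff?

EV = 0.4 × 130 + 0.6 × 820 = 52 + 492 = 544

544 points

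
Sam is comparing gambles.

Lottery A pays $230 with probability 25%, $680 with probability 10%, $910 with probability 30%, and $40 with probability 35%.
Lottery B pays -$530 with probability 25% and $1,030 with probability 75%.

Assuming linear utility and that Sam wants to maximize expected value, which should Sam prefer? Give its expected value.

Lottery A = 0.25 × 230 + 0.1 × 680 + 0.3 × 910 + 0.35 × 40 = 57.5 + 68 + 273 + 14 = 412.5
Lottery B = 0.25 × (-530) + 0.75 × 1030 = -132.5 + 772.5 = 640

Lottery B ($640)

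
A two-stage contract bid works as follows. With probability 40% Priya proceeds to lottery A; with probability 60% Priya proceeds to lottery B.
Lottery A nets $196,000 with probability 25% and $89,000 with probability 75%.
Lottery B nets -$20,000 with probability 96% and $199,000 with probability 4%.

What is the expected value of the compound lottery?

EV(A) = 0.25 × 196000 + 0.75 × 89000 = 49000 + 66750 = 115750
EV(B) = 0.96 × (-20000) + 0.04 × 199000 = -19200 + 7960 = -11240
Overall = 0.4 × 115750 + 0.6 × (-11240) = 46300 − 6744 = 39556

$39,556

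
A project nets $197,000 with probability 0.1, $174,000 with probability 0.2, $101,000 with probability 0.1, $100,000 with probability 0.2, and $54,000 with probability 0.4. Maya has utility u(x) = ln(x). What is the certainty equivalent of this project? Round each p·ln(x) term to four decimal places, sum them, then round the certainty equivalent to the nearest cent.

E[u] = 0.1·ln(197000) + 0.2·ln(174000) + 0.1·ln(101000) + 0.2·ln(100000) + 0.4·ln(54000) = 1.2191 + 2.4134 + 1.1523 + 2.3026 + 4.3587 = 11.4461
CE = e^11.4461 ≈ 93535.84

$93,535.84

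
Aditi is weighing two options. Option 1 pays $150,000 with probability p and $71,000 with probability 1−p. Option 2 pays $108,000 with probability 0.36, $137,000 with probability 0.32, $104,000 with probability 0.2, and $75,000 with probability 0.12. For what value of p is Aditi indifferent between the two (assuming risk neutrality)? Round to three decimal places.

p = 0.526

EV(Option 2) = 0.36 × 108000 + 0.32 × 137000 + 0.2 × 104000 + 0.12 × 75000 = 38880 + 43840 + 20800 + 9000 = 112520
p·150000 + (1−p)·71000 = 112520
79000p + 71000 = 112520
p = (112520 − 71000) / 79000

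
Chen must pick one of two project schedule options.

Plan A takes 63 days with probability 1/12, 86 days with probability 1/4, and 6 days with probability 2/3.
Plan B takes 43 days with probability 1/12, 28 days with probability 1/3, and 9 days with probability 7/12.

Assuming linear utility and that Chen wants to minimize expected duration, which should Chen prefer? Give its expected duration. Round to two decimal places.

Plan B (18.17 days)

Plan A = 1/12 × 63 + 1/4 × 86 + 2/3 × 6 = 5.25 + 21.5 + 4 = 30.75
Plan B = 1/12 × 43 + 1/3 × 28 + 7/12 × 9 = 3.5833 + 9.3333 + 5.25 = 18.1667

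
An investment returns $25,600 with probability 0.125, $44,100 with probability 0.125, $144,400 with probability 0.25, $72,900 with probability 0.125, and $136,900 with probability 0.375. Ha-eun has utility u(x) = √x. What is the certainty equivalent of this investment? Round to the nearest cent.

$98,439.06

E[u] = 0.125·√25600 + 0.125·√44100 + 0.25·√144400 + 0.125·√72900 + 0.375·√136900 = 0.125·160 + 0.125·210 + 0.25·380 + 0.125·270 + 0.375·370 = 313.75
CE = (313.75)² = 98439.0625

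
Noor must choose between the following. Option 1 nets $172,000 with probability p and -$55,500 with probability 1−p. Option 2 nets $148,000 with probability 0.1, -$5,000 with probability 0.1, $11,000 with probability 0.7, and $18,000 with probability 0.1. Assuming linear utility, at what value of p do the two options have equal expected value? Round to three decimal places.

p = 0.349

EV(Option 2) = 0.1 × 148000 + 0.1 × (-5000) + 0.7 × 11000 + 0.1 × 18000 = 14800 − 500 + 7700 + 1800 = 23800
p·172000 + (1−p)·(-55500) = 23800
227500p − 55500 = 23800
p = (23800 + 55500) / 227500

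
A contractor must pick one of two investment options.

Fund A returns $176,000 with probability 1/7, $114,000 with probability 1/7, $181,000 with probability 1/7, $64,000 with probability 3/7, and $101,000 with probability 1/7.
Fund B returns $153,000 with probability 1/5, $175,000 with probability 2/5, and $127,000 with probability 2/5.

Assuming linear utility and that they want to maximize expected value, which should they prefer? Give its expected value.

Fund A = 1/7 × 176000 + 1/7 × 114000 + 1/7 × 181000 + 3/7 × 64000 + 1/7 × 101000 = 25142.8571 + 16285.7143 + 25857.1429 + 27428.5714 + 14428.5714 = 109142.8571
Fund B = 1/5 × 153000 + 2/5 × 175000 + 2/5 × 127000 = 30600 + 70000 + 50800 = 151400

Fund B ($151,400)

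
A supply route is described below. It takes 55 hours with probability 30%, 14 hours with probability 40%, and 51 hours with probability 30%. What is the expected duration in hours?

EV = 0.3 × 55 + 0.4 × 14 + 0.3 × 51 = 16.5 + 5.6 + 15.3 = 37.4

37.4 hours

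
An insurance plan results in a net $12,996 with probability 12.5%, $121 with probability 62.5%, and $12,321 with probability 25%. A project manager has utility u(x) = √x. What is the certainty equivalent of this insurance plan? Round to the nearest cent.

E[u] = 0.125·√12996 + 0.625·√121 + 0.25·√12321 = 0.125·114 + 0.625·11 + 0.25·111 = 48.875
CE = (48.875)² = 2388.765625

$2,388.77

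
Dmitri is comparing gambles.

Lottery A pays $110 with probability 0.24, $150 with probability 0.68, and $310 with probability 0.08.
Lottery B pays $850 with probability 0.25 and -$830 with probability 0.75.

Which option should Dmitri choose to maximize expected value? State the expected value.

Lottery A = 0.24 × 110 + 0.68 × 150 + 0.08 × 310 = 26.4 + 102 + 24.8 = 153.2
Lottery B = 0.25 × 850 + 0.75 × (-830) = 212.5 − 622.5 = -410

Lottery A ($153.20)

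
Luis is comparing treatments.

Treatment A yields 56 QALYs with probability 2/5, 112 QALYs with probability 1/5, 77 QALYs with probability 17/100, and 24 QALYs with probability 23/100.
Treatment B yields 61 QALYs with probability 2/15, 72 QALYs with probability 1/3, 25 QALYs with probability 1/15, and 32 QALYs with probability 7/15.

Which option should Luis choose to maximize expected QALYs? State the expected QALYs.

Treatment A (63.41 QALYs)

Treatment A = 2/5 × 56 + 1/5 × 112 + 17/100 × 77 + 23/100 × 24 = 22.4 + 22.4 + 13.09 + 5.52 = 63.41
Treatment B = 2/15 × 61 + 1/3 × 72 + 1/15 × 25 + 7/15 × 32 = 8.1333 + 24 + 1.6667 + 14.9333 = 48.7333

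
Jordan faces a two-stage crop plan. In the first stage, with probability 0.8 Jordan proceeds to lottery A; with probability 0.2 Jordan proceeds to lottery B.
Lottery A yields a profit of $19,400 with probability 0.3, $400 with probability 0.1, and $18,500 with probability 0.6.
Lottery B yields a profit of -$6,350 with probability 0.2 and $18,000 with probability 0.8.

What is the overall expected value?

$16,194

EV(A) = 0.3 × 19400 + 0.1 × 400 + 0.6 × 18500 = 5820 + 40 + 11100 = 16960
EV(B) = 0.2 × (-6350) + 0.8 × 18000 = -1270 + 14400 = 13130
Overall = 0.8 × 16960 + 0.2 × 13130 = 13568 + 2626 = 16194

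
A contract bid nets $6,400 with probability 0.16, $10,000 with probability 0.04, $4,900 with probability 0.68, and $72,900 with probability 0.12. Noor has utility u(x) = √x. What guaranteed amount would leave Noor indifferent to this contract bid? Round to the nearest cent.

$9,370.24

E[u] = 0.16·√6400 + 0.04·√10000 + 0.68·√4900 + 0.12·√72900 = 0.16·80 + 0.04·100 + 0.68·70 + 0.12·270 = 96.8
CE = (96.8)² = 9370.24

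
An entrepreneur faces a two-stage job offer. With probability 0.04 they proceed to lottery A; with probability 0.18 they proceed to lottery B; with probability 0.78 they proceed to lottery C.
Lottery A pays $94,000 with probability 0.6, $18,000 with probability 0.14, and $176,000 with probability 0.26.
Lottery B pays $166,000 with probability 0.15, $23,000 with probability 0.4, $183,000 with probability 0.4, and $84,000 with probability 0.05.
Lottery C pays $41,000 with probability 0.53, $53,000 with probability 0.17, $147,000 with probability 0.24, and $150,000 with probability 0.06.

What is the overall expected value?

EV(A) = 0.6 × 94000 + 0.14 × 18000 + 0.26 × 176000 = 56400 + 2520 + 45760 = 104680
EV(B) = 0.15 × 166000 + 0.4 × 23000 + 0.4 × 183000 + 0.05 × 84000 = 24900 + 9200 + 73200 + 4200 = 111500
EV(C) = 0.53 × 41000 + 0.17 × 53000 + 0.24 × 147000 + 0.06 × 150000 = 21730 + 9010 + 35280 + 9000 = 75020
Overall = 0.04 × 104680 + 0.18 × 111500 + 0.78 × 75020 = 4187.2 + 20070 + 58515.6 = 82772.8

$82,772.80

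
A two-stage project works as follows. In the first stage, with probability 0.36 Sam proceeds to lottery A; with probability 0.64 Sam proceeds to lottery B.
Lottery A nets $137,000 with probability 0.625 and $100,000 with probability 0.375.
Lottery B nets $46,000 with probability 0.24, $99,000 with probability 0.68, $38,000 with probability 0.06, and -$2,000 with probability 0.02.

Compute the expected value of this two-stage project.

EV(A) = 0.625 × 137000 + 0.375 × 100000 = 85625 + 37500 = 123125
EV(B) = 0.24 × 46000 + 0.68 × 99000 + 0.06 × 38000 + 0.02 × (-2000) = 11040 + 67320 + 2280 − 40 = 80600
Overall = 0.36 × 123125 + 0.64 × 80600 = 44325 + 51584 = 95909

$95,909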